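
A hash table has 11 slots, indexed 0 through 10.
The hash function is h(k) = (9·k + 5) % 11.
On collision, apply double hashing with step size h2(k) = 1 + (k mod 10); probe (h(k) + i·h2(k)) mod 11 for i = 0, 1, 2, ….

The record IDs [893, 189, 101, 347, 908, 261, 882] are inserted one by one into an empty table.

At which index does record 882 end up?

7

Insert 893: h=1, slot 1 empty → index 1.
Insert 189: h=1, h2=10, slot 1 occupied → index 0.
Insert 101: h=1, h2=2, slot 1 occupied → index 3.
Insert 347: h=4, slot 4 empty → index 4.
Insert 908: h=4, h2=9, slot 4 occupied → index 2.
Insert 261: h=0, h2=2, slots 0,2,4 occupied → index 6.
Insert 882: h=1, h2=3, slots 1,4 occupied → index 7.
Table: [189, 893, 908, 101, 347, —, 261, 882, —, —, —]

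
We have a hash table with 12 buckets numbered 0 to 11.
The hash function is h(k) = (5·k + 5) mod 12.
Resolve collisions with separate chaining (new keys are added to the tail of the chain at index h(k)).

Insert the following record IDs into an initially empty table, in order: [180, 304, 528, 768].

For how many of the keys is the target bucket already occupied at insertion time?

2

180 → bucket 5
304 → bucket 1
528 → bucket 5 (collision)
768 → bucket 5 (collision)
Final buckets:
0: _
1: 304
2: _
3: _
4: _
5: 180 -> 528 -> 768
6: _
7: _
8: _
9: _
10: _
11: _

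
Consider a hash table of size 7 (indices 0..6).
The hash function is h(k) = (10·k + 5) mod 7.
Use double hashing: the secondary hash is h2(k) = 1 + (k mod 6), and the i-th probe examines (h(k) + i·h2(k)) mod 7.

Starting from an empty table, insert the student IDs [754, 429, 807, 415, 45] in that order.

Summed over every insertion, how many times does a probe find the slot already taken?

4

754: h=6 => slot 6
429: h=4 => slot 4
807: h=4, h2=4, probe 4,1 => slot 1
415: h=4, h2=2, probe 4,6,1,3 => slot 3
45: h=0 => slot 0
Table: [45, 807, _, 415, 429, _, 754]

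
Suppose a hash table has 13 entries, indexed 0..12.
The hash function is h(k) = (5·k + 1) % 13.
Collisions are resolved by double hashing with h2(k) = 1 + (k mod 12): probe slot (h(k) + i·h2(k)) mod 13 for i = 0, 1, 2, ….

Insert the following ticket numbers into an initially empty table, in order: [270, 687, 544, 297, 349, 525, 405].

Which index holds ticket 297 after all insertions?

1

Insert 270: h=12, slot 12 empty → index 12.
Insert 687: h=4, slot 4 empty → index 4.
Insert 544: h=4, h2=5, slot 4 occupied → index 9.
Insert 297: h=4, h2=10, slot 4 occupied → index 1.
Insert 349: h=4, h2=2, slot 4 occupied → index 6.
Insert 525: h=0, slot 0 empty → index 0.
Insert 405: h=11, slot 11 empty → index 11.
Table: [525, 297, ., ., 687, ., 349, ., ., 544, ., 405, 270]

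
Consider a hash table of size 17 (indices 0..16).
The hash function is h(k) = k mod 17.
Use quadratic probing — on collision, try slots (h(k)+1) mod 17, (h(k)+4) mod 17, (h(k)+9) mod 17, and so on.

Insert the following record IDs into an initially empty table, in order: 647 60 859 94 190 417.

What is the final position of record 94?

13

647 hashes to 1; slot 1 is free -> place at 1.
60 hashes to 9; slot 9 is free -> place at 9.
859 hashes to 9; 9 taken -> place at 10.
94 hashes to 9; 9,10 taken -> place at 13.
190 hashes to 3; slot 3 is free -> place at 3.
417 hashes to 9; 9,10,13,1 taken -> place at 8.
Table: [., 647, ., 190, ., ., ., ., 417, 60, 859, ., ., 94, ., ., .]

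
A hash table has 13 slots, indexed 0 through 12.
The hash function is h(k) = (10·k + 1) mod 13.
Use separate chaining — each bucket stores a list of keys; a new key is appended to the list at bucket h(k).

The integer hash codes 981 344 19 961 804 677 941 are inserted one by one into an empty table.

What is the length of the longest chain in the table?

3

981 -> bucket 9
344 -> bucket 9 (collision)
19 -> bucket 9 (collision)
961 -> bucket 4
804 -> bucket 7
677 -> bucket 11
941 -> bucket 12
Final buckets:
0: —
1: —
2: —
3: —
4: 961
5: —
6: —
7: 804
8: —
9: 981 -> 344 -> 19
10: —
11: 677
12: 941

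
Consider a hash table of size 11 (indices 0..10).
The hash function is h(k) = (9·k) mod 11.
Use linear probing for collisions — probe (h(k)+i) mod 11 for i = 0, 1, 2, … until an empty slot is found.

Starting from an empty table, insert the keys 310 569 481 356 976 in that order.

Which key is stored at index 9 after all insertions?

Insert 310: h=7, slot 7 empty -> index 7.
Insert 569: h=6, slot 6 empty -> index 6.
Insert 481: h=6, slots 6,7 occupied -> index 8.
Insert 356: h=3, slot 3 empty -> index 3.
Insert 976: h=6, slots 6,7,8 occupied -> index 9.
Table: [., ., ., 356, ., ., 569, 310, 481, 976, .]

976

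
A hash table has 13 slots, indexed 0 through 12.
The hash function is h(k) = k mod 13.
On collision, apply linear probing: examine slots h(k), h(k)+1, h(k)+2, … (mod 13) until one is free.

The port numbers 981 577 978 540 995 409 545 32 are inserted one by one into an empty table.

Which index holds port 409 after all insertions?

981 hashes to 6; slot 6 is free -> place at 6.
577 hashes to 5; slot 5 is free -> place at 5.
978 hashes to 3; slot 3 is free -> place at 3.
540 hashes to 7; slot 7 is free -> place at 7.
995 hashes to 7; 7 taken -> place at 8.
409 hashes to 6; 6,7,8 taken -> place at 9.
545 hashes to 12; slot 12 is free -> place at 12.
32 hashes to 6; 6,7,8,9 taken -> place at 10.
Table: [_, _, _, 978, _, 577, 981, 540, 995, 409, 32, _, 545]

9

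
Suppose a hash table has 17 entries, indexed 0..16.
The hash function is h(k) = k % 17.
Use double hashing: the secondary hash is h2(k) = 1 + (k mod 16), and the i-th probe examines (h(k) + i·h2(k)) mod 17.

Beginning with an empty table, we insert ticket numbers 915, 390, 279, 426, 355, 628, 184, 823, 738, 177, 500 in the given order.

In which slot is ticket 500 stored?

915: h=14 => slot 14
390: h=16 => slot 16
279: h=7 => slot 7
426: h=1 => slot 1
355: h=15 => slot 15
628: h=16, h2=5, probe 16,4 => slot 4
184: h=14, h2=9, probe 14,6 => slot 6
823: h=7, h2=8, probe 7,15,6,14,5 => slot 5
738: h=7, h2=3, probe 7,10 => slot 10
177: h=7, h2=2, probe 7,9 => slot 9
500: h=7, h2=5, probe 7,12 => slot 12
Table: [—, 426, —, —, 628, 823, 184, 279, —, 177, 738, —, 500, —, 915, 355, 390]

12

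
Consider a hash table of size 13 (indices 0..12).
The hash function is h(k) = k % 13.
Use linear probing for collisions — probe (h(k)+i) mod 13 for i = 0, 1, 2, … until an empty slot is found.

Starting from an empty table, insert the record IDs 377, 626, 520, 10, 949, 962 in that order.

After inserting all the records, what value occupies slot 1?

377 hashes to 0; slot 0 is free => place at 0.
626 hashes to 2; slot 2 is free => place at 2.
520 hashes to 0; 0 taken => place at 1.
10 hashes to 10; slot 10 is free => place at 10.
949 hashes to 0; 0,1,2 taken => place at 3.
962 hashes to 0; 0,1,2,3 taken => place at 4.
Table: [377, 520, 626, 949, 962, _, _, _, _, _, 10, _, _]

520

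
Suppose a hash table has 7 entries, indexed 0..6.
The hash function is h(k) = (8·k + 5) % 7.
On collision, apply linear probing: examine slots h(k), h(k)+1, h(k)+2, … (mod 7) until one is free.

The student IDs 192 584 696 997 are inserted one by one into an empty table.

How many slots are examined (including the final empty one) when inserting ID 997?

192: h=1 => slot 1
584: h=1, probe 1,2 => slot 2
696: h=1, probe 1,2,3 => slot 3
997: h=1, probe 1,2,3,4 => slot 4
Table: [∅, 192, 584, 696, 997, ∅, ∅]

4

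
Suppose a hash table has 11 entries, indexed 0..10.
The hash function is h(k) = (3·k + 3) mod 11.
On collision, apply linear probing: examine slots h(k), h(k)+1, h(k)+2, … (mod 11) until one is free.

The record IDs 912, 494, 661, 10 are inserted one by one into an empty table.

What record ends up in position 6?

661

Insert 912: h=0, slot 0 empty → index 0.
Insert 494: h=0, slot 0 occupied → index 1.
Insert 661: h=6, slot 6 empty → index 6.
Insert 10: h=0, slots 0,1 occupied → index 2.
Table: [912, 494, 10, —, —, —, 661, —, —, —, —]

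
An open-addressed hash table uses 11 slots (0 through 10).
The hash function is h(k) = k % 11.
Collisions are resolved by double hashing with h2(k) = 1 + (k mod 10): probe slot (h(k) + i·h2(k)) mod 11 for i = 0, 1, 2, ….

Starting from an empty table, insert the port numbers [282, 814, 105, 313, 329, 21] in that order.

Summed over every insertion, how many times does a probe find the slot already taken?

282: h=7 => slot 7
814: h=0 => slot 0
105: h=6 => slot 6
313: h=5 => slot 5
329: h=10 => slot 10
21: h=10, h2=2, probe 10,1 => slot 1
Table: [814, 21, _, _, _, 313, 105, 282, _, _, 329]

1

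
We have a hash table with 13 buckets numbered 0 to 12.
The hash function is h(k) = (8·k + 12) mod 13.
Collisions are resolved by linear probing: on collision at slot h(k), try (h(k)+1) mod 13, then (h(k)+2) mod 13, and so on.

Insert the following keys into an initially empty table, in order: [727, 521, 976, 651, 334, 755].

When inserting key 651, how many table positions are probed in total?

727: h=4 → slot 4
521: h=7 → slot 7
976: h=7, probe 7,8 → slot 8
651: h=7, probe 7,8,9 → slot 9
334: h=6 → slot 6
755: h=7, probe 7,8,9,10 → slot 10
Table: [-, -, -, -, 727, -, 334, 521, 976, 651, 755, -, -]

3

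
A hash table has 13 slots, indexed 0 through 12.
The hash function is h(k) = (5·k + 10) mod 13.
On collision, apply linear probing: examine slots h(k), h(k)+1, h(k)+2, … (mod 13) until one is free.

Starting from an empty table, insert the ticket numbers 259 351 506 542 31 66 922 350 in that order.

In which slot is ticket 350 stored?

259: h=5 => slot 5
351: h=10 => slot 10
506: h=5, probe 5,6 => slot 6
542: h=3 => slot 3
31: h=9 => slot 9
66: h=2 => slot 2
922: h=5, probe 5,6,7 => slot 7
350: h=5, probe 5,6,7,8 => slot 8
Table: [-, -, 66, 542, -, 259, 506, 922, 350, 31, 351, -, -]

8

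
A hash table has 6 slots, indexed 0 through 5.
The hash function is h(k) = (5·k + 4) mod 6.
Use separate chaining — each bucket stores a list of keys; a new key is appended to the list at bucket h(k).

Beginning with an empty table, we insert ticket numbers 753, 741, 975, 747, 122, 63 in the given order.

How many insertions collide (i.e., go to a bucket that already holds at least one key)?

753 -> bucket 1
741 -> bucket 1 (collision)
975 -> bucket 1 (collision)
747 -> bucket 1 (collision)
122 -> bucket 2
63 -> bucket 1 (collision)
Final buckets:
0: -
1: 753 -> 741 -> 975 -> 747 -> 63
2: 122
3: -
4: -
5: -

4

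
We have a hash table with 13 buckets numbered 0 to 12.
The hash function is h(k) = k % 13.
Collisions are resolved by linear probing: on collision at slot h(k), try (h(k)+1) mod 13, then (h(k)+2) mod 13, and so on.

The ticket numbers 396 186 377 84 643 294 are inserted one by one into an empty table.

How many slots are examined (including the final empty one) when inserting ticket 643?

396: h=6 → slot 6
186: h=4 → slot 4
377: h=0 → slot 0
84: h=6, probe 6,7 → slot 7
643: h=6, probe 6,7,8 → slot 8
294: h=8, probe 8,9 → slot 9
Table: [377, ∅, ∅, ∅, 186, ∅, 396, 84, 643, 294, ∅, ∅, ∅]

3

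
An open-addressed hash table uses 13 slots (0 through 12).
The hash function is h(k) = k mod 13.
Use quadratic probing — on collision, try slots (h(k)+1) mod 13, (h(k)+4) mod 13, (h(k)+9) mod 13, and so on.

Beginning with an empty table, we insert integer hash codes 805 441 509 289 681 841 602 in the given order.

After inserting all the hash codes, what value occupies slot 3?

Insert 805: h=12, slot 12 empty => index 12.
Insert 441: h=12, slot 12 occupied => index 0.
Insert 509: h=2, slot 2 empty => index 2.
Insert 289: h=3, slot 3 empty => index 3.
Insert 681: h=5, slot 5 empty => index 5.
Insert 841: h=9, slot 9 empty => index 9.
Insert 602: h=4, slot 4 empty => index 4.
Table: [441, —, 509, 289, 602, 681, —, —, —, 841, —, —, 805]

289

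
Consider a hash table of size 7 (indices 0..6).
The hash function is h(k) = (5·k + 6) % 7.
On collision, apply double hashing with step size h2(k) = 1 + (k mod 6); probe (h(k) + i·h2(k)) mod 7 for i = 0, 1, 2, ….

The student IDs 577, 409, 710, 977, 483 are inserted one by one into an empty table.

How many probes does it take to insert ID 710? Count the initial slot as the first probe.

2

Insert 577: h=0, slot 0 empty → index 0.
Insert 409: h=0, h2=2, slot 0 occupied → index 2.
Insert 710: h=0, h2=3, slot 0 occupied → index 3.
Insert 977: h=5, slot 5 empty → index 5.
Insert 483: h=6, slot 6 empty → index 6.
Table: [577, —, 409, 710, —, 977, 483]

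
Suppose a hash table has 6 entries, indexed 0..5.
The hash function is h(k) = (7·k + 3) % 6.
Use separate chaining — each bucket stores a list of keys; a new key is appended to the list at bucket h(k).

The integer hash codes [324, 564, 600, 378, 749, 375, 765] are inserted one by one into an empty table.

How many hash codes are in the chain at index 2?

1

Insert 324: h=3, bucket 3 empty -> new chain.
Insert 564: h=3, bucket 3 nonempty -> append to chain.
Insert 600: h=3, bucket 3 nonempty -> append to chain.
Insert 378: h=3, bucket 3 nonempty -> append to chain.
Insert 749: h=2, bucket 2 empty -> new chain.
Insert 375: h=0, bucket 0 empty -> new chain.
Insert 765: h=0, bucket 0 nonempty -> append to chain.
Final buckets:
0: 375 -> 765
1: —
2: 749
3: 324 -> 564 -> 600 -> 378
4: —
5: —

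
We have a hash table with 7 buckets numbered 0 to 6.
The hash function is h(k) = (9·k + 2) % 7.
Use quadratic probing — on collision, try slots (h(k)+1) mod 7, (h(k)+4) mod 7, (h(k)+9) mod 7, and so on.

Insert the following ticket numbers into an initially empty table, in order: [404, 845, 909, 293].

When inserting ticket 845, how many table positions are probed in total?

Insert 404: h=5, slot 5 empty -> index 5.
Insert 845: h=5, slot 5 occupied -> index 6.
Insert 909: h=0, slot 0 empty -> index 0.
Insert 293: h=0, slot 0 occupied -> index 1.
Table: [909, 293, _, _, _, 404, 845]

2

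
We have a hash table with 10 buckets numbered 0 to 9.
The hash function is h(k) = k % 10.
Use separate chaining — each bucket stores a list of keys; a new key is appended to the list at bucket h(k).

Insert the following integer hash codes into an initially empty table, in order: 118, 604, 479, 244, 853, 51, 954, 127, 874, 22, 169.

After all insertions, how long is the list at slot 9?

Insert 118: h=8, bucket 8 empty -> new chain.
Insert 604: h=4, bucket 4 empty -> new chain.
Insert 479: h=9, bucket 9 empty -> new chain.
Insert 244: h=4, bucket 4 nonempty -> append to chain.
Insert 853: h=3, bucket 3 empty -> new chain.
Insert 51: h=1, bucket 1 empty -> new chain.
Insert 954: h=4, bucket 4 nonempty -> append to chain.
Insert 127: h=7, bucket 7 empty -> new chain.
Insert 874: h=4, bucket 4 nonempty -> append to chain.
Insert 22: h=2, bucket 2 empty -> new chain.
Insert 169: h=9, bucket 9 nonempty -> append to chain.
Final buckets:
0: —
1: 51
2: 22
3: 853
4: 604 -> 244 -> 954 -> 874
5: —
6: —
7: 127
8: 118
9: 479 -> 169

2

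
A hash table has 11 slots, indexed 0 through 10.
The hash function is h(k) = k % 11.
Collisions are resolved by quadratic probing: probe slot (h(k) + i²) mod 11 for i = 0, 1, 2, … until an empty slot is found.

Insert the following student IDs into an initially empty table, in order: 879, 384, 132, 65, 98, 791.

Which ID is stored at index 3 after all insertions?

879 hashes to 10; slot 10 is free -> place at 10.
384 hashes to 10; 10 taken -> place at 0.
132 hashes to 0; 0 taken -> place at 1.
65 hashes to 10; 10,0 taken -> place at 3.
98 hashes to 10; 10,0,3 taken -> place at 8.
791 hashes to 10; 10,0,3,8 taken -> place at 4.
Table: [384, 132, _, 65, 791, _, _, _, 98, _, 879]

65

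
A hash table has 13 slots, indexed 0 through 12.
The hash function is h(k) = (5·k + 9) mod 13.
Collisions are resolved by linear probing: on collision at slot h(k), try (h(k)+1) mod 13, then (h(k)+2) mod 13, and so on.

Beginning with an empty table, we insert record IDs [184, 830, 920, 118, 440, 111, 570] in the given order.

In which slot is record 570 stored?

184 hashes to 6; slot 6 is free => place at 6.
830 hashes to 12; slot 12 is free => place at 12.
920 hashes to 7; slot 7 is free => place at 7.
118 hashes to 1; slot 1 is free => place at 1.
440 hashes to 12; 12 taken => place at 0.
111 hashes to 5; slot 5 is free => place at 5.
570 hashes to 12; 12,0,1 taken => place at 2.
Table: [440, 118, 570, ∅, ∅, 111, 184, 920, ∅, ∅, ∅, ∅, 830]

2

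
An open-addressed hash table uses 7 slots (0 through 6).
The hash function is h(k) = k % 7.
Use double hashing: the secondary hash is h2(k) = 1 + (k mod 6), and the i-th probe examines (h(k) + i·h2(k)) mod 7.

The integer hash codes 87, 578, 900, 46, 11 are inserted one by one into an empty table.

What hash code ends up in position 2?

46

87 hashes to 3; slot 3 is free → place at 3.
578 hashes to 4; slot 4 is free → place at 4.
900 hashes to 4, h2=1; 4 taken → place at 5.
46 hashes to 4, h2=5; 4 taken → place at 2.
11 hashes to 4, h2=6; 4,3,2 taken → place at 1.
Table: [∅, 11, 46, 87, 578, 900, ∅]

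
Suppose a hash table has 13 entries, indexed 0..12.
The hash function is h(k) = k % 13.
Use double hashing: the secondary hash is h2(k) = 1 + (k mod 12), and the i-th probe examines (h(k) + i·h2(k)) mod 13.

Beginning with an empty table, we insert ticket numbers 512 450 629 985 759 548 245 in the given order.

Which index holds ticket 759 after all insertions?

512 hashes to 5; slot 5 is free => place at 5.
450 hashes to 8; slot 8 is free => place at 8.
629 hashes to 5, h2=6; 5 taken => place at 11.
985 hashes to 10; slot 10 is free => place at 10.
759 hashes to 5, h2=4; 5 taken => place at 9.
548 hashes to 2; slot 2 is free => place at 2.
245 hashes to 11, h2=6; 11 taken => place at 4.
Table: [., ., 548, ., 245, 512, ., ., 450, 759, 985, 629, .]

9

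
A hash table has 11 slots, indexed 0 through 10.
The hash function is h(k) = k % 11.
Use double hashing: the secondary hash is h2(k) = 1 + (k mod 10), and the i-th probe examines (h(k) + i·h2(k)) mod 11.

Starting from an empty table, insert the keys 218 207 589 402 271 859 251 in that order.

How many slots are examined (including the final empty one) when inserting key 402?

218 hashes to 9; slot 9 is free → place at 9.
207 hashes to 9, h2=8; 9 taken → place at 6.
589 hashes to 6, h2=10; 6 taken → place at 5.
402 hashes to 6, h2=3; 6,9 taken → place at 1.
271 hashes to 7; slot 7 is free → place at 7.
859 hashes to 1, h2=10; 1 taken → place at 0.
251 hashes to 9, h2=2; 9,0 taken → place at 2.
Table: [859, 402, 251, ., ., 589, 207, 271, ., 218, .]

3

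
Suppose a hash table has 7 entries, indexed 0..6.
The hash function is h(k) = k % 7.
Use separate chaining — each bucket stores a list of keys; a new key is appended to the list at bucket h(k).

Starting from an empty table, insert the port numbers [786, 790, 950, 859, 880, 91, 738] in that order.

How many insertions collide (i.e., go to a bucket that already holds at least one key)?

2

Insert 786: h=2, bucket 2 empty -> new chain.
Insert 790: h=6, bucket 6 empty -> new chain.
Insert 950: h=5, bucket 5 empty -> new chain.
Insert 859: h=5, bucket 5 nonempty -> append to chain.
Insert 880: h=5, bucket 5 nonempty -> append to chain.
Insert 91: h=0, bucket 0 empty -> new chain.
Insert 738: h=3, bucket 3 empty -> new chain.
Final buckets:
0: 91
1: .
2: 786
3: 738
4: .
5: 950 -> 859 -> 880
6: 790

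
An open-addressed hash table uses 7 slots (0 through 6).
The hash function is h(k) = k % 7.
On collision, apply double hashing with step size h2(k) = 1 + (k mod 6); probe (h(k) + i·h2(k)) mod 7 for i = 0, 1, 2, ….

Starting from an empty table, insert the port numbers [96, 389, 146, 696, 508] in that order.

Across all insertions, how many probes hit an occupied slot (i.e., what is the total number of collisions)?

96 hashes to 5; slot 5 is free => place at 5.
389 hashes to 4; slot 4 is free => place at 4.
146 hashes to 6; slot 6 is free => place at 6.
696 hashes to 3; slot 3 is free => place at 3.
508 hashes to 4, h2=5; 4 taken => place at 2.
Table: [., ., 508, 696, 389, 96, 146]

1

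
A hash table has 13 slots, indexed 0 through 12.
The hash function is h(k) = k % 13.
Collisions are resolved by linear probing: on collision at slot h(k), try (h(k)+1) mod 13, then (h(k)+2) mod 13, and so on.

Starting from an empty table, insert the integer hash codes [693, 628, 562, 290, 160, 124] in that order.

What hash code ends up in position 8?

124

693: h=4 -> slot 4
628: h=4, probe 4,5 -> slot 5
562: h=3 -> slot 3
290: h=4, probe 4,5,6 -> slot 6
160: h=4, probe 4,5,6,7 -> slot 7
124: h=7, probe 7,8 -> slot 8
Table: [_, _, _, 562, 693, 628, 290, 160, 124, _, _, _, _]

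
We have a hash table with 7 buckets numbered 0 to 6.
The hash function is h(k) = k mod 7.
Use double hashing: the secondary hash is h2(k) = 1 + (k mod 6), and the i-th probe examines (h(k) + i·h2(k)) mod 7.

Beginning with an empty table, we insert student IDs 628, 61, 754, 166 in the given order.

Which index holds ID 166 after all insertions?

628: h=5 -> slot 5
61: h=5, h2=2, probe 5,0 -> slot 0
754: h=5, h2=5, probe 5,3 -> slot 3
166: h=5, h2=5, probe 5,3,1 -> slot 1
Table: [61, 166, ∅, 754, ∅, 628, ∅]

1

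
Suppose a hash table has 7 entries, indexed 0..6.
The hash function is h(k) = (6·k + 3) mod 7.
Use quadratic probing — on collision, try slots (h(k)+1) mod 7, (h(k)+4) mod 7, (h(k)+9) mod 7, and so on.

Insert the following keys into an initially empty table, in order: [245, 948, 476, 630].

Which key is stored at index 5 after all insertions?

630

245 hashes to 3; slot 3 is free → place at 3.
948 hashes to 0; slot 0 is free → place at 0.
476 hashes to 3; 3 taken → place at 4.
630 hashes to 3; 3,4,0 taken → place at 5.
Table: [948, ., ., 245, 476, 630, .]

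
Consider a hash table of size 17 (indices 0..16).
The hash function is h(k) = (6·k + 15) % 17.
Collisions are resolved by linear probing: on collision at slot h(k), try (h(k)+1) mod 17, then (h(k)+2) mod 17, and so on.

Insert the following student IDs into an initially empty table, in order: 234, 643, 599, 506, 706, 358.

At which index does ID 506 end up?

234: h=8 => slot 8
643: h=14 => slot 14
599: h=5 => slot 5
506: h=8, probe 8,9 => slot 9
706: h=1 => slot 1
358: h=4 => slot 4
Table: [∅, 706, ∅, ∅, 358, 599, ∅, ∅, 234, 506, ∅, ∅, ∅, ∅, 643, ∅, ∅]

9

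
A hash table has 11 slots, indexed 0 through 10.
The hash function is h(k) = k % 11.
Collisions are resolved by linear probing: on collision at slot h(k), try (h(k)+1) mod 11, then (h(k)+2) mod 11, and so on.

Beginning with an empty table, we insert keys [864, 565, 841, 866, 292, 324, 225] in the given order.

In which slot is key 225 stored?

Insert 864: h=6, slot 6 empty => index 6.
Insert 565: h=4, slot 4 empty => index 4.
Insert 841: h=5, slot 5 empty => index 5.
Insert 866: h=8, slot 8 empty => index 8.
Insert 292: h=6, slot 6 occupied => index 7.
Insert 324: h=5, slots 5,6,7,8 occupied => index 9.
Insert 225: h=5, slots 5,6,7,8,9 occupied => index 10.
Table: [—, —, —, —, 565, 841, 864, 292, 866, 324, 225]

10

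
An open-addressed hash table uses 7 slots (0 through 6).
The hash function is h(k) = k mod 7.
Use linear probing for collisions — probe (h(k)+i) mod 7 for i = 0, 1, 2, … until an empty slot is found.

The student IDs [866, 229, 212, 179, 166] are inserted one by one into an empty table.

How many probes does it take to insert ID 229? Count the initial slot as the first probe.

Insert 866: h=5, slot 5 empty => index 5.
Insert 229: h=5, slot 5 occupied => index 6.
Insert 212: h=2, slot 2 empty => index 2.
Insert 179: h=4, slot 4 empty => index 4.
Insert 166: h=5, slots 5,6 occupied => index 0.
Table: [166, —, 212, —, 179, 866, 229]

2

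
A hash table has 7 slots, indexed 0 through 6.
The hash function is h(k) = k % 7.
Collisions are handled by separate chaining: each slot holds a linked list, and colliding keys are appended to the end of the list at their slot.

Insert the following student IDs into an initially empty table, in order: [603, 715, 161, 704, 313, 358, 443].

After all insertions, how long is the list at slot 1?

3

603 -> bucket 1
715 -> bucket 1 (collision)
161 -> bucket 0
704 -> bucket 4
313 -> bucket 5
358 -> bucket 1 (collision)
443 -> bucket 2
Final buckets:
0: 161
1: 603 -> 715 -> 358
2: 443
3: -
4: 704
5: 313
6: -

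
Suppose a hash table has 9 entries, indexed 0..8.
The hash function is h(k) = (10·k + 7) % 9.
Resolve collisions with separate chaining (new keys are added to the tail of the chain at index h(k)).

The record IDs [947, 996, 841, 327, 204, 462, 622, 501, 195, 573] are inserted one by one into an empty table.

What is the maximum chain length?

947 → bucket 0
996 → bucket 4
841 → bucket 2
327 → bucket 1
204 → bucket 4 (collision)
462 → bucket 1 (collision)
622 → bucket 8
501 → bucket 4 (collision)
195 → bucket 4 (collision)
573 → bucket 4 (collision)
Final buckets:
0: 947
1: 327 -> 462
2: 841
3: —
4: 996 -> 204 -> 501 -> 195 -> 573
5: —
6: —
7: —
8: 622

5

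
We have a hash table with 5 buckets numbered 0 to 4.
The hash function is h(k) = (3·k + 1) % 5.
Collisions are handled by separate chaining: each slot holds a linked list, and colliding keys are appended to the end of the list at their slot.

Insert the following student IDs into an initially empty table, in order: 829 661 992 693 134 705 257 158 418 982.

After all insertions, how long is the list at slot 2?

829 → bucket 3
661 → bucket 4
992 → bucket 2
693 → bucket 0
134 → bucket 3 (collision)
705 → bucket 1
257 → bucket 2 (collision)
158 → bucket 0 (collision)
418 → bucket 0 (collision)
982 → bucket 2 (collision)
Final buckets:
0: 693 -> 158 -> 418
1: 705
2: 992 -> 257 -> 982
3: 829 -> 134
4: 661

3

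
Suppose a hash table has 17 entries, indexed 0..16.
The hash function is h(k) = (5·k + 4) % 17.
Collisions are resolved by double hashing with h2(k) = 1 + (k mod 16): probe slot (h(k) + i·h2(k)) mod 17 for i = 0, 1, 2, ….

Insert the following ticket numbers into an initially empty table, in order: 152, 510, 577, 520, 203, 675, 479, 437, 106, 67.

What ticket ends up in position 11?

203

Insert 152: h=16, slot 16 empty => index 16.
Insert 510: h=4, slot 4 empty => index 4.
Insert 577: h=16, h2=2, slot 16 occupied => index 1.
Insert 520: h=3, slot 3 empty => index 3.
Insert 203: h=16, h2=12, slot 16 occupied => index 11.
Insert 675: h=13, slot 13 empty => index 13.
Insert 479: h=2, slot 2 empty => index 2.
Insert 437: h=13, h2=6, slots 13,2 occupied => index 8.
Insert 106: h=7, slot 7 empty => index 7.
Insert 67: h=16, h2=4, slots 16,3,7,11 occupied => index 15.
Table: [., 577, 479, 520, 510, ., ., 106, 437, ., ., 203, ., 675, ., 67, 152]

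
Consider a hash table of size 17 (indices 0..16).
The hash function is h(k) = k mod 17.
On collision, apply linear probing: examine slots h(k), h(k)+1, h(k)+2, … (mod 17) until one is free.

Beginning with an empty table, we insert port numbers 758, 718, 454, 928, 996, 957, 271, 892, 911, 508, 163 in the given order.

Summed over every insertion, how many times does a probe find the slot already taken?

758 hashes to 10; slot 10 is free -> place at 10.
718 hashes to 4; slot 4 is free -> place at 4.
454 hashes to 12; slot 12 is free -> place at 12.
928 hashes to 10; 10 taken -> place at 11.
996 hashes to 10; 10,11,12 taken -> place at 13.
957 hashes to 5; slot 5 is free -> place at 5.
271 hashes to 16; slot 16 is free -> place at 16.
892 hashes to 8; slot 8 is free -> place at 8.
911 hashes to 10; 10,11,12,13 taken -> place at 14.
508 hashes to 15; slot 15 is free -> place at 15.
163 hashes to 10; 10,11,12,13,14,15,16 taken -> place at 0.
Table: [163, —, —, —, 718, 957, —, —, 892, —, 758, 928, 454, 996, 911, 508, 271]

15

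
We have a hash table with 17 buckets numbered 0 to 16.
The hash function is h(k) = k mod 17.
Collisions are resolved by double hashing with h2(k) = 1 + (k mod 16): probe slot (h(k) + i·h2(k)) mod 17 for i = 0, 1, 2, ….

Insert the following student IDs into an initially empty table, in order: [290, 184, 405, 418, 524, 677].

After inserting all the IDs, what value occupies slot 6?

290 hashes to 1; slot 1 is free => place at 1.
184 hashes to 14; slot 14 is free => place at 14.
405 hashes to 14, h2=6; 14 taken => place at 3.
418 hashes to 10; slot 10 is free => place at 10.
524 hashes to 14, h2=13; 14,10 taken => place at 6.
677 hashes to 14, h2=6; 14,3 taken => place at 9.
Table: [_, 290, _, 405, _, _, 524, _, _, 677, 418, _, _, _, 184, _, _]

524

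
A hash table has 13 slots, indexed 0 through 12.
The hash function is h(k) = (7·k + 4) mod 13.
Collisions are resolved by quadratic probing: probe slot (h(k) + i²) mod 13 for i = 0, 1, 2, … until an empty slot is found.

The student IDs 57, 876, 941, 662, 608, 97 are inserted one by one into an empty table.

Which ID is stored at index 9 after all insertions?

608

57: h=0 => slot 0
876: h=0, probe 0,1 => slot 1
941: h=0, probe 0,1,4 => slot 4
662: h=10 => slot 10
608: h=9 => slot 9
97: h=7 => slot 7
Table: [57, 876, ∅, ∅, 941, ∅, ∅, 97, ∅, 608, 662, ∅, ∅]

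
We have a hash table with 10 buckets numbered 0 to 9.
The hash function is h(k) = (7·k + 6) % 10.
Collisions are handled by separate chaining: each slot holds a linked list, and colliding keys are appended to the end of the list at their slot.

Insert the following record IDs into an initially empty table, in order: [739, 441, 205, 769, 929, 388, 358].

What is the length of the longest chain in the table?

Insert 739: h=9, bucket 9 empty -> new chain.
Insert 441: h=3, bucket 3 empty -> new chain.
Insert 205: h=1, bucket 1 empty -> new chain.
Insert 769: h=9, bucket 9 nonempty -> append to chain.
Insert 929: h=9, bucket 9 nonempty -> append to chain.
Insert 388: h=2, bucket 2 empty -> new chain.
Insert 358: h=2, bucket 2 nonempty -> append to chain.
Final buckets:
0: -
1: 205
2: 388 -> 358
3: 441
4: -
5: -
6: -
7: -
8: -
9: 739 -> 769 -> 929

3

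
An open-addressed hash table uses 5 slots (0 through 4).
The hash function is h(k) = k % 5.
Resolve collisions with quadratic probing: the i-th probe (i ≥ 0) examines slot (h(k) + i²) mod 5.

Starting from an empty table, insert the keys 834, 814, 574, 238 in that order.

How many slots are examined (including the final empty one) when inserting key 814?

2

Insert 834: h=4, slot 4 empty → index 4.
Insert 814: h=4, slot 4 occupied → index 0.
Insert 574: h=4, slots 4,0 occupied → index 3.
Insert 238: h=3, slots 3,4 occupied → index 2.
Table: [814, ., 238, 574, 834]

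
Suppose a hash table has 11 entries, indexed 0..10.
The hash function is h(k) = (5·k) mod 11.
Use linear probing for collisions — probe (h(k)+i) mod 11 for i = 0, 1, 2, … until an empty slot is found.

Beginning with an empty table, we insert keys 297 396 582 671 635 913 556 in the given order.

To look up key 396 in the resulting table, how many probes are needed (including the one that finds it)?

2

297 hashes to 0; slot 0 is free -> place at 0.
396 hashes to 0; 0 taken -> place at 1.
582 hashes to 6; slot 6 is free -> place at 6.
671 hashes to 0; 0,1 taken -> place at 2.
635 hashes to 7; slot 7 is free -> place at 7.
913 hashes to 0; 0,1,2 taken -> place at 3.
556 hashes to 8; slot 8 is free -> place at 8.
Table: [297, 396, 671, 913, —, —, 582, 635, 556, —, —]
Lookup 396: h=0, probe 0,1 → found at 1.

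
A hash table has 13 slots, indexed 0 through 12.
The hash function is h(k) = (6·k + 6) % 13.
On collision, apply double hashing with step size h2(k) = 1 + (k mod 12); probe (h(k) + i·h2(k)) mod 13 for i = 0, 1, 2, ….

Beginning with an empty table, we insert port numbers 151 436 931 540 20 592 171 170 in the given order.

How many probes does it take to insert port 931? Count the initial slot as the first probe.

151 hashes to 2; slot 2 is free -> place at 2.
436 hashes to 9; slot 9 is free -> place at 9.
931 hashes to 2, h2=8; 2 taken -> place at 10.
540 hashes to 9, h2=1; 9,10 taken -> place at 11.
20 hashes to 9, h2=9; 9 taken -> place at 5.
592 hashes to 9, h2=5; 9 taken -> place at 1.
171 hashes to 5, h2=4; 5,9 taken -> place at 0.
170 hashes to 12; slot 12 is free -> place at 12.
Table: [171, 592, 151, ∅, ∅, 20, ∅, ∅, ∅, 436, 931, 540, 170]

2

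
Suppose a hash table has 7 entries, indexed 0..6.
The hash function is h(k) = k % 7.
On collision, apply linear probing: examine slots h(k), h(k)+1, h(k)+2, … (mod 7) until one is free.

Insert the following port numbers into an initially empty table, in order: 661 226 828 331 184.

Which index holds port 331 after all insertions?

Insert 661: h=3, slot 3 empty => index 3.
Insert 226: h=2, slot 2 empty => index 2.
Insert 828: h=2, slots 2,3 occupied => index 4.
Insert 331: h=2, slots 2,3,4 occupied => index 5.
Insert 184: h=2, slots 2,3,4,5 occupied => index 6.
Table: [., ., 226, 661, 828, 331, 184]

5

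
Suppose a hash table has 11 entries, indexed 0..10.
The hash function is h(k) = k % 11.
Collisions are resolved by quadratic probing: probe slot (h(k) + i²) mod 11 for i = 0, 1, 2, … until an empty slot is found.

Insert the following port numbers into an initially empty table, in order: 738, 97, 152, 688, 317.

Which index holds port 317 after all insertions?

738 hashes to 1; slot 1 is free => place at 1.
97 hashes to 9; slot 9 is free => place at 9.
152 hashes to 9; 9 taken => place at 10.
688 hashes to 6; slot 6 is free => place at 6.
317 hashes to 9; 9,10 taken => place at 2.
Table: [—, 738, 317, —, —, —, 688, —, —, 97, 152]

2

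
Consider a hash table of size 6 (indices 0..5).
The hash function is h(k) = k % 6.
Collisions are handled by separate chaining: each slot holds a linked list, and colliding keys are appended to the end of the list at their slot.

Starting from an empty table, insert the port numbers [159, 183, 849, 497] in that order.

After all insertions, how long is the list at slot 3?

3

Insert 159: h=3, bucket 3 empty → new chain.
Insert 183: h=3, bucket 3 nonempty → append to chain.
Insert 849: h=3, bucket 3 nonempty → append to chain.
Insert 497: h=5, bucket 5 empty → new chain.
Final buckets:
0: -
1: -
2: -
3: 159 -> 183 -> 849
4: -
5: 497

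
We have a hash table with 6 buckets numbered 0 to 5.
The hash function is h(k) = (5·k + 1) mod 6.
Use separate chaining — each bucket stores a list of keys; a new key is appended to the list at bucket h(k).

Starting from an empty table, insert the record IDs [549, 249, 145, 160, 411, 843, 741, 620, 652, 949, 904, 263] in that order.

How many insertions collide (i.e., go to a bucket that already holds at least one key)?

7

549 → bucket 4
249 → bucket 4 (collision)
145 → bucket 0
160 → bucket 3
411 → bucket 4 (collision)
843 → bucket 4 (collision)
741 → bucket 4 (collision)
620 → bucket 5
652 → bucket 3 (collision)
949 → bucket 0 (collision)
904 → bucket 3 (collision)
263 → bucket 2
Final buckets:
0: 145 -> 949
1: _
2: 263
3: 160 -> 652 -> 904
4: 549 -> 249 -> 411 -> 843 -> 741
5: 620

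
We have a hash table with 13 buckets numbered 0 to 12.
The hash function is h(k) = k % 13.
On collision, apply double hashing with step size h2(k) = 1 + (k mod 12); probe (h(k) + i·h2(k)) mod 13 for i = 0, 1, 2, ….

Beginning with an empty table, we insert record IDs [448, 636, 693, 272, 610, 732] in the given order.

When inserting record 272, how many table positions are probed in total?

448 hashes to 6; slot 6 is free => place at 6.
636 hashes to 12; slot 12 is free => place at 12.
693 hashes to 4; slot 4 is free => place at 4.
272 hashes to 12, h2=9; 12 taken => place at 8.
610 hashes to 12, h2=11; 12 taken => place at 10.
732 hashes to 4, h2=1; 4 taken => place at 5.
Table: [_, _, _, _, 693, 732, 448, _, 272, _, 610, _, 636]

2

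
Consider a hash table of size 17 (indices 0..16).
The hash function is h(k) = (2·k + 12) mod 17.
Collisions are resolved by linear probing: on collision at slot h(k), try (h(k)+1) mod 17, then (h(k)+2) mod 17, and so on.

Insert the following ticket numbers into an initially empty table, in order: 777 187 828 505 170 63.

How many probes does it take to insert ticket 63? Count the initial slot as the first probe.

4

Insert 777: h=2, slot 2 empty -> index 2.
Insert 187: h=12, slot 12 empty -> index 12.
Insert 828: h=2, slot 2 occupied -> index 3.
Insert 505: h=2, slots 2,3 occupied -> index 4.
Insert 170: h=12, slot 12 occupied -> index 13.
Insert 63: h=2, slots 2,3,4 occupied -> index 5.
Table: [-, -, 777, 828, 505, 63, -, -, -, -, -, -, 187, 170, -, -, -]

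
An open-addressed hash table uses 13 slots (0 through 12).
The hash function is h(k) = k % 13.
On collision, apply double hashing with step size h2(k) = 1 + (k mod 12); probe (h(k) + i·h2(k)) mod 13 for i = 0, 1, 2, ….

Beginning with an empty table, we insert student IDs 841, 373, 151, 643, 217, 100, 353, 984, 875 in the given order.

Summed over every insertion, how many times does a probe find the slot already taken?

Insert 841: h=9, slot 9 empty => index 9.
Insert 373: h=9, h2=2, slot 9 occupied => index 11.
Insert 151: h=8, slot 8 empty => index 8.
Insert 643: h=6, slot 6 empty => index 6.
Insert 217: h=9, h2=2, slots 9,11 occupied => index 0.
Insert 100: h=9, h2=5, slot 9 occupied => index 1.
Insert 353: h=2, slot 2 empty => index 2.
Insert 984: h=9, h2=1, slot 9 occupied => index 10.
Insert 875: h=4, slot 4 empty => index 4.
Table: [217, 100, 353, —, 875, —, 643, —, 151, 841, 984, 373, —]

5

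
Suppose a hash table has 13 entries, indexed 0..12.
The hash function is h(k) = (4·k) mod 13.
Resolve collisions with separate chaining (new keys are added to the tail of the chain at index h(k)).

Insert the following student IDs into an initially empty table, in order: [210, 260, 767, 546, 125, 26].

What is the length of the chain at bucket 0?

210 -> bucket 8
260 -> bucket 0
767 -> bucket 0 (collision)
546 -> bucket 0 (collision)
125 -> bucket 6
26 -> bucket 0 (collision)
Final buckets:
0: 260 -> 767 -> 546 -> 26
1: -
2: -
3: -
4: -
5: -
6: 125
7: -
8: 210
9: -
10: -
11: -
12: -

4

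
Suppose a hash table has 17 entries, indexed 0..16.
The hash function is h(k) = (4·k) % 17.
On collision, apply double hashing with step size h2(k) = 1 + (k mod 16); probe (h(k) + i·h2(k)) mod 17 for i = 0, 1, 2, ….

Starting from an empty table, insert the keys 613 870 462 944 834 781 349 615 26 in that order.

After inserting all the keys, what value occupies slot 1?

613 hashes to 4; slot 4 is free → place at 4.
870 hashes to 12; slot 12 is free → place at 12.
462 hashes to 12, h2=15; 12 taken → place at 10.
944 hashes to 2; slot 2 is free → place at 2.
834 hashes to 4, h2=3; 4 taken → place at 7.
781 hashes to 13; slot 13 is free → place at 13.
349 hashes to 2, h2=14; 2 taken → place at 16.
615 hashes to 12, h2=8; 12 taken → place at 3.
26 hashes to 2, h2=11; 2,13,7 taken → place at 1.
Table: [., 26, 944, 615, 613, ., ., 834, ., ., 462, ., 870, 781, ., ., 349]

26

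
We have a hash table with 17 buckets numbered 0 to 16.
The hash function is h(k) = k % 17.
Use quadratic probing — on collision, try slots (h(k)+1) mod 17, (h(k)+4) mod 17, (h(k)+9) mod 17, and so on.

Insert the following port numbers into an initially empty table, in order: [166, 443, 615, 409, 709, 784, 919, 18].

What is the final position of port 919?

Insert 166: h=13, slot 13 empty → index 13.
Insert 443: h=1, slot 1 empty → index 1.
Insert 615: h=3, slot 3 empty → index 3.
Insert 409: h=1, slot 1 occupied → index 2.
Insert 709: h=12, slot 12 empty → index 12.
Insert 784: h=2, slots 2,3 occupied → index 6.
Insert 919: h=1, slots 1,2 occupied → index 5.
Insert 18: h=1, slots 1,2,5 occupied → index 10.
Table: [., 443, 409, 615, ., 919, 784, ., ., ., 18, ., 709, 166, ., ., .]

5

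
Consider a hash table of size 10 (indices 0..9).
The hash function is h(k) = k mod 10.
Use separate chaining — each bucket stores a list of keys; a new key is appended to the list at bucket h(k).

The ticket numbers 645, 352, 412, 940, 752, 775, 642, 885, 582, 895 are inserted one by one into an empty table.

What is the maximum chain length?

5

645 -> bucket 5
352 -> bucket 2
412 -> bucket 2 (collision)
940 -> bucket 0
752 -> bucket 2 (collision)
775 -> bucket 5 (collision)
642 -> bucket 2 (collision)
885 -> bucket 5 (collision)
582 -> bucket 2 (collision)
895 -> bucket 5 (collision)
Final buckets:
0: 940
1: .
2: 352 -> 412 -> 752 -> 642 -> 582
3: .
4: .
5: 645 -> 775 -> 885 -> 895
6: .
7: .
8: .
9: .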